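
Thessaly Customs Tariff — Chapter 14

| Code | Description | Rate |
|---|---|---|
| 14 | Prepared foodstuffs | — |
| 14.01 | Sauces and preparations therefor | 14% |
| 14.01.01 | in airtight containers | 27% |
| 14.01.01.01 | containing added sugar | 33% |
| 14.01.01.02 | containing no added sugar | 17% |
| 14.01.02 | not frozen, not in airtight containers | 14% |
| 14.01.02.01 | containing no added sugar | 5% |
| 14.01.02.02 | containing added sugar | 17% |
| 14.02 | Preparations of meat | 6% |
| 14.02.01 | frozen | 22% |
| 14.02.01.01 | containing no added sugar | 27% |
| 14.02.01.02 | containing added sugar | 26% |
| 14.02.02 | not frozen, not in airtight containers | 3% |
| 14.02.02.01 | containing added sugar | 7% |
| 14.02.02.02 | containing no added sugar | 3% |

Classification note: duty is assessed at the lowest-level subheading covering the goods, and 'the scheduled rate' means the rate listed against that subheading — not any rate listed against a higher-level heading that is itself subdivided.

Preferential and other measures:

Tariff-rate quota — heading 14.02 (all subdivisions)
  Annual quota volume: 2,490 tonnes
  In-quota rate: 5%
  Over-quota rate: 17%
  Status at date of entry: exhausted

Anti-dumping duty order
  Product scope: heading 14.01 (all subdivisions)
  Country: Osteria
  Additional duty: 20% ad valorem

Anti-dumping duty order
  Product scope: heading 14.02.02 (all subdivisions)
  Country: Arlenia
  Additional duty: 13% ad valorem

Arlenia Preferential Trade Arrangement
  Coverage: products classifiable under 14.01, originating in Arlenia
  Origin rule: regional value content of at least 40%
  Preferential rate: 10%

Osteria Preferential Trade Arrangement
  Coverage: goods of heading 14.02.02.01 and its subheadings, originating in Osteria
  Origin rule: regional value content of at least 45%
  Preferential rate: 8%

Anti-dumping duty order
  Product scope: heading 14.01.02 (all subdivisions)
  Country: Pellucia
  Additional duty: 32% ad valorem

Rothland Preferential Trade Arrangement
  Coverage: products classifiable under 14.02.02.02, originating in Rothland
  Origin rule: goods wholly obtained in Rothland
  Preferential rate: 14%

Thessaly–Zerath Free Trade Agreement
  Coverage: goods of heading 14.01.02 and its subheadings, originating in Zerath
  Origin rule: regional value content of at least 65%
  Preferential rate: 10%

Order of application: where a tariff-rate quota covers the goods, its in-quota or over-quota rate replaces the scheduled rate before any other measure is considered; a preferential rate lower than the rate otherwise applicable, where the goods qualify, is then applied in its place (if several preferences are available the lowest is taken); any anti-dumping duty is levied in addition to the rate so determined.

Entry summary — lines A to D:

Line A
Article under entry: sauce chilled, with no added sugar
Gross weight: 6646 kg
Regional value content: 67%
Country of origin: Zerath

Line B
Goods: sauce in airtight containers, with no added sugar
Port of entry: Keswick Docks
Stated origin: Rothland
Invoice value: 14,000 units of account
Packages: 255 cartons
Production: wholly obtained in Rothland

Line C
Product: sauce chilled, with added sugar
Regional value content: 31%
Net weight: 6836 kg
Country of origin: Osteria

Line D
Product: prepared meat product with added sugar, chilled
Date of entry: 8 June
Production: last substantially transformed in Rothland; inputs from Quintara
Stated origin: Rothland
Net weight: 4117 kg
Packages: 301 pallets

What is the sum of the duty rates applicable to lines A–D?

Line A: sauce → 14.01; chilled → 14.01.02; with no added sugar → 14.01.02.01. Scheduled 5%. Zerath agreement on 14.01.02: RVC ≥ 65% → 10% available; preference 10% not lower than 5% → no reduction. → 5%.
Line B: sauce → 14.01; in airtight containers → 14.01.01; with no added sugar → 14.01.01.02. Scheduled 17%. Rothland agreement on 14.02.02.02: 14.01.01.02 not covered. → 17%.
Line C: sauce → 14.01; chilled → 14.01.02; with added sugar → 14.01.02.02. Scheduled 17%. Osteria agreement on 14.02.02.01: 14.01.02.02 not covered; anti-dumping (Osteria, 14.01): +20%; total 17% + 20% = 37%. → 37%.
Line D: prepared meat product → 14.02; chilled → 14.02.02; with added sugar → 14.02.02.01. Scheduled 7%. quota on 14.02 exhausted → over-quota 17%; Rothland agreement on 14.02.02.02: 14.02.02.01 not covered. → 17%.
Sum: 5% + 17% + 37% + 17% = 76%.

76%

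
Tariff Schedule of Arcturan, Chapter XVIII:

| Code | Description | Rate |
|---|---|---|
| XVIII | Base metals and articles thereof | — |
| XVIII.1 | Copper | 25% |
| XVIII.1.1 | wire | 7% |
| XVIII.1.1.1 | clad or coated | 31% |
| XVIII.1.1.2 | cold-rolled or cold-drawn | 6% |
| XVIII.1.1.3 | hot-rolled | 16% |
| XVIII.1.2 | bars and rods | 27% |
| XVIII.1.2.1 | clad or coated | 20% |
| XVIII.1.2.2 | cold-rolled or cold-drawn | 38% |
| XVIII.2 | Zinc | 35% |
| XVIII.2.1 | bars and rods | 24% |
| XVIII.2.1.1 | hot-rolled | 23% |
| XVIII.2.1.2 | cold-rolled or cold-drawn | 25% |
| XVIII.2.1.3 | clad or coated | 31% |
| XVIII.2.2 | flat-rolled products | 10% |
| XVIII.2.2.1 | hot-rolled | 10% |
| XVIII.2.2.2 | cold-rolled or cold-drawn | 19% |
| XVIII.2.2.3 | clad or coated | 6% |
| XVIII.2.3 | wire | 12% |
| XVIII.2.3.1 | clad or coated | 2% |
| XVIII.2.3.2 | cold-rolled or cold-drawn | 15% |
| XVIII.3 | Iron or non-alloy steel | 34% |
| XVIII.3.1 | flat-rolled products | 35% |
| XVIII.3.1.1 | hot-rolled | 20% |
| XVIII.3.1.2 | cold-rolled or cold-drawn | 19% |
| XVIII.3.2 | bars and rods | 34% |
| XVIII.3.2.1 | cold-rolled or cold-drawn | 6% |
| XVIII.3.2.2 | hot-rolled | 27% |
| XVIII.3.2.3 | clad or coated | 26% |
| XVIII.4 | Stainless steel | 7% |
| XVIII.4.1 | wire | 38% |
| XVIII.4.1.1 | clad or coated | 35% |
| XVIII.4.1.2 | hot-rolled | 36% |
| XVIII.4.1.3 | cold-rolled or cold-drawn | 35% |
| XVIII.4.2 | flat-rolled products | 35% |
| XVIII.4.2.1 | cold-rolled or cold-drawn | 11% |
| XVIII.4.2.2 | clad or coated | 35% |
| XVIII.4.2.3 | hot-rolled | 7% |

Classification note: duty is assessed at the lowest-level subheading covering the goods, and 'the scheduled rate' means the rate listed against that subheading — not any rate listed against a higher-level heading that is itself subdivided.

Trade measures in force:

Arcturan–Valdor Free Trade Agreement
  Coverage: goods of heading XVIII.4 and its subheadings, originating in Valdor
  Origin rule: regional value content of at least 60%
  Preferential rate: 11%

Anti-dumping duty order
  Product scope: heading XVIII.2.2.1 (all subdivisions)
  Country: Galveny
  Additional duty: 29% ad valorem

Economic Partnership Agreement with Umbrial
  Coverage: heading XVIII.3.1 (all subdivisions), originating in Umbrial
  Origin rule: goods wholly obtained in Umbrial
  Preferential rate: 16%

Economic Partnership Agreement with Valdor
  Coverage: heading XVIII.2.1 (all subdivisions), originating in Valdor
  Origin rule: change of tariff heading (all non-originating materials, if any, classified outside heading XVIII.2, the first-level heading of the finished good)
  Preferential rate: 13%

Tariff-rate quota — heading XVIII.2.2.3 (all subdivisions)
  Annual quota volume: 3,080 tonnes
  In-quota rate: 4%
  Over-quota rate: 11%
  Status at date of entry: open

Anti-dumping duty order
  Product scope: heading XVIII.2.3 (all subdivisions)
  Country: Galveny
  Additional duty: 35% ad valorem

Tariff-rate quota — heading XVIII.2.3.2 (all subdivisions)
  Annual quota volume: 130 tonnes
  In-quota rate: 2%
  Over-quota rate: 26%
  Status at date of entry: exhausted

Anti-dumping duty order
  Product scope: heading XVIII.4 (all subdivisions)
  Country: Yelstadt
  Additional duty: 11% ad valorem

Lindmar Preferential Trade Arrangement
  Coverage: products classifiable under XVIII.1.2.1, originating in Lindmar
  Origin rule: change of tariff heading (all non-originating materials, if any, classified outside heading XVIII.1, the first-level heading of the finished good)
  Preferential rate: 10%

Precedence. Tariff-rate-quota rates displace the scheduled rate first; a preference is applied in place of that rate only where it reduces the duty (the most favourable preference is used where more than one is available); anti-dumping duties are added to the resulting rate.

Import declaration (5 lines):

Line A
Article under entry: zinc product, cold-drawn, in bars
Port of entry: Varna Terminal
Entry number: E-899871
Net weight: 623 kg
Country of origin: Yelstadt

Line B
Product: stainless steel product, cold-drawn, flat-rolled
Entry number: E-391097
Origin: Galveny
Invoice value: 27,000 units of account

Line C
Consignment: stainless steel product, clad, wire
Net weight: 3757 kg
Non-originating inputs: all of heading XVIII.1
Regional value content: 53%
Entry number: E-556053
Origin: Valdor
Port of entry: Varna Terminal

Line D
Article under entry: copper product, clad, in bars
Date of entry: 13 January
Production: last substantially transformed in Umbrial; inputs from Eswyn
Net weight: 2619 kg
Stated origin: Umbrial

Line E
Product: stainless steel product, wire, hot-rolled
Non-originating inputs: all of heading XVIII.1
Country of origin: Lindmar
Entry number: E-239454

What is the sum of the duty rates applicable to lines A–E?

127%

Line A: zinc → XVIII.2; in bars → XVIII.2.1; cold-drawn → XVIII.2.1.2. Scheduled 25%. No special measure applies. → 25%.
Line B: stainless steel → XVIII.4; flat-rolled → XVIII.4.2; cold-drawn → XVIII.4.2.1. Scheduled 11%. No special measure applies. → 11%.
Line C: stainless steel → XVIII.4; wire → XVIII.4.1; clad → XVIII.4.1.1. Scheduled 35%. Valdor agreement on XVIII.4: RVC < 60%; Valdor agreement on XVIII.2.1: XVIII.4.1.1 not covered. → 35%.
Line D: copper → XVIII.1; in bars → XVIII.1.2; clad → XVIII.1.2.1. Scheduled 20%. Umbrial agreement on XVIII.3.1: XVIII.1.2.1 not covered. → 20%.
Line E: stainless steel → XVIII.4; wire → XVIII.4.1; hot-rolled → XVIII.4.1.2. Scheduled 36%. Lindmar agreement on XVIII.1.2.1: XVIII.4.1.2 not covered. → 36%.
Sum: 25% + 11% + 35% + 20% + 36% = 127%.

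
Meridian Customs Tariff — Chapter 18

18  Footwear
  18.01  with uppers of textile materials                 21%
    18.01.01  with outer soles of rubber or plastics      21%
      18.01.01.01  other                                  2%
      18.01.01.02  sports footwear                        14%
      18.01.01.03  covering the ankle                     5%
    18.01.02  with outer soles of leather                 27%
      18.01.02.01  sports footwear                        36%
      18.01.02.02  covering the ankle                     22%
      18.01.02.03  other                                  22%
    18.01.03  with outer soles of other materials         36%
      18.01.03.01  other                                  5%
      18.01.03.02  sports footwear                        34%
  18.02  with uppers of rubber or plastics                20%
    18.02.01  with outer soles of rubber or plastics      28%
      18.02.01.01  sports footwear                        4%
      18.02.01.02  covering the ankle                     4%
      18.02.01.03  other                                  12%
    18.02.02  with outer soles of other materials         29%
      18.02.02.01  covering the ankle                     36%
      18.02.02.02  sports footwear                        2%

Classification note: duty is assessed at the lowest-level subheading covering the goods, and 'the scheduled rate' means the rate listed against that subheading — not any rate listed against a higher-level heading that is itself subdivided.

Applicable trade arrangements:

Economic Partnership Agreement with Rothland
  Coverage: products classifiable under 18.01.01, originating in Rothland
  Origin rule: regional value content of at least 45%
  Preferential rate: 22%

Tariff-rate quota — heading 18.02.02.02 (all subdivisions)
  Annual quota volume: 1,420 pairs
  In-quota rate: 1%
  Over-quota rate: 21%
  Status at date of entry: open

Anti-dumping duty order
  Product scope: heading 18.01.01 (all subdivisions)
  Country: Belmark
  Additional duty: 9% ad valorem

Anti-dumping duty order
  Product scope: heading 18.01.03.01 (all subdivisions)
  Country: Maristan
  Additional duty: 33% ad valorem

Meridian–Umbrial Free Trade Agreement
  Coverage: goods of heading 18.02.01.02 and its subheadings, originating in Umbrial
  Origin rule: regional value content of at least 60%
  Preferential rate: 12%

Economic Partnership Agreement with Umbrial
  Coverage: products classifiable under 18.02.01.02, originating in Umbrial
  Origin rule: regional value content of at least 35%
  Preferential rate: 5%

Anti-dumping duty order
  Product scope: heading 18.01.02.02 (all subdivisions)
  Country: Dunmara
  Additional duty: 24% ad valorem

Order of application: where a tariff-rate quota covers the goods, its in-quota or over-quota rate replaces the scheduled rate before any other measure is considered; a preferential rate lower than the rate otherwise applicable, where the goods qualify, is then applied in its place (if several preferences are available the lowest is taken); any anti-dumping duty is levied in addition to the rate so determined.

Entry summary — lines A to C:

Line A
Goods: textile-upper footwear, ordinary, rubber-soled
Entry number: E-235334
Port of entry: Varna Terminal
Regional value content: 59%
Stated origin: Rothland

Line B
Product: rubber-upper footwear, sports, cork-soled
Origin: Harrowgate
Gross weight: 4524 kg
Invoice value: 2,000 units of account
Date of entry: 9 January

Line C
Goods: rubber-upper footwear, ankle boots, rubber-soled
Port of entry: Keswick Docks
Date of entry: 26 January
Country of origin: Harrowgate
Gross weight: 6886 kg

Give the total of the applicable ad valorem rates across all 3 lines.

Line A: textile-upper → 18.01; rubber-soled → 18.01.01; ordinary → 18.01.01.01. Scheduled 2%. Rothland agreement on 18.01.01: RVC ≥ 45% → 22% available; preference 22% not lower than 2% → no reduction. → 2%.
Line B: rubber-upper → 18.02; cork-soled → 18.02.02; sports → 18.02.02.02. Scheduled 2%. quota on 18.02.02.02 open → in-quota 1%. → 1%.
Line C: rubber-upper → 18.02; rubber-soled → 18.02.01; ankle boots → 18.02.01.02. Scheduled 4%. No special measure applies. → 4%.
Sum: 2% + 1% + 4% = 7%.

7%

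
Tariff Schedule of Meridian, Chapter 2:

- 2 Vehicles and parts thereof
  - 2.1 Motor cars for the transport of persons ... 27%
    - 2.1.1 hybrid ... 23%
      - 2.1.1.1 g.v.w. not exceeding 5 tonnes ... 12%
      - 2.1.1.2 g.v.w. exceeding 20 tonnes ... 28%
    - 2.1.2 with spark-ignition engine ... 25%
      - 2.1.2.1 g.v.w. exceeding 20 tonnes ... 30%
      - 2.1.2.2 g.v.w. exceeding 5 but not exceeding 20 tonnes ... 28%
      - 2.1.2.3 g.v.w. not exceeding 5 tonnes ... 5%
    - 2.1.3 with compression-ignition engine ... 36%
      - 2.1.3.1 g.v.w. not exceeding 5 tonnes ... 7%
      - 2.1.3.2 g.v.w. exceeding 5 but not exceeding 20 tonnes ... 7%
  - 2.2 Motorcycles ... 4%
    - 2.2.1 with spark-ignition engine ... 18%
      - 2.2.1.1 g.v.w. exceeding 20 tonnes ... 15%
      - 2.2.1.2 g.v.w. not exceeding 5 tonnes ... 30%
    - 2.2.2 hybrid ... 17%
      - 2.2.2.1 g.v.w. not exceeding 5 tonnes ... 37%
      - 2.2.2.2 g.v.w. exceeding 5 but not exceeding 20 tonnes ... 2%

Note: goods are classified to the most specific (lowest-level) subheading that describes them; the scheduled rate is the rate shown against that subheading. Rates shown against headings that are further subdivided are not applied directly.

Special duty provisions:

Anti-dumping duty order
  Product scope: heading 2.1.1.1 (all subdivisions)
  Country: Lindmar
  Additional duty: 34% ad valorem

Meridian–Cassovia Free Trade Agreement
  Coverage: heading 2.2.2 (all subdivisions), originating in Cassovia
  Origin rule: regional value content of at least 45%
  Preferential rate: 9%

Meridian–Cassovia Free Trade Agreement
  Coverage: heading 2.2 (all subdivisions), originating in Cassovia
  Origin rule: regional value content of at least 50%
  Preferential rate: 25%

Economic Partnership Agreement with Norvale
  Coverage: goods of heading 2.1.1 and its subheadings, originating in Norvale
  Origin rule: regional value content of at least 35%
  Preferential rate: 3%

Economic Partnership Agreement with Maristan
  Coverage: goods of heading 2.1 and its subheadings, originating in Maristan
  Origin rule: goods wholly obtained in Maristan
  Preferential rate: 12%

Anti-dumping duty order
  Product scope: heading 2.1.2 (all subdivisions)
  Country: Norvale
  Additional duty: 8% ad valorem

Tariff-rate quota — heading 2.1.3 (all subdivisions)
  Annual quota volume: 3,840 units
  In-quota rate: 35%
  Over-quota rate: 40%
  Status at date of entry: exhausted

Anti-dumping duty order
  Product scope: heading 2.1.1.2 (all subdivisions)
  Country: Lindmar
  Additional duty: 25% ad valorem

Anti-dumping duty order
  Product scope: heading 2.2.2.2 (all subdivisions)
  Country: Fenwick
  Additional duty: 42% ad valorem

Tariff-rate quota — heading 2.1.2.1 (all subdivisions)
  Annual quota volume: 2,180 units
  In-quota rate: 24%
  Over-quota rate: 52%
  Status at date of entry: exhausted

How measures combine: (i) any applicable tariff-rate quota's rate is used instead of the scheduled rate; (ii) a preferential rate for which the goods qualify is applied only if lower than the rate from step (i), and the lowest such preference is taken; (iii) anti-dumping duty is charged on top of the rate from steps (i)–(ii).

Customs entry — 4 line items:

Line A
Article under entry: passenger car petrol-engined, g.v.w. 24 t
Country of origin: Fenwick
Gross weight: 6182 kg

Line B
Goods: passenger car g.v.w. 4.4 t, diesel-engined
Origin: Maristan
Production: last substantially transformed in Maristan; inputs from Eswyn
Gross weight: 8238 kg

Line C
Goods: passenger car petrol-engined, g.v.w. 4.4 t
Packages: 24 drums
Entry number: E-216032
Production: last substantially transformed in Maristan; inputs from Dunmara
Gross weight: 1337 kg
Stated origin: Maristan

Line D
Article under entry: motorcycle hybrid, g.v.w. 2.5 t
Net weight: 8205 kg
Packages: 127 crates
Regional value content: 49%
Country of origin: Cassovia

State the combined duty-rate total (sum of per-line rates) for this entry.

Line A: passenger car → 2.1; petrol-engined → 2.1.2; g.v.w. 24 t → 2.1.2.1. Scheduled 30%. quota on 2.1.2.1 exhausted → over-quota 52%. → 52%.
Line B: passenger car → 2.1; diesel-engined → 2.1.3; g.v.w. 4.4 t → 2.1.3.1. Scheduled 7%. quota on 2.1.3 exhausted → over-quota 40%; Maristan agreement on 2.1: not wholly obtained. → 40%.
Line C: passenger car → 2.1; petrol-engined → 2.1.2; g.v.w. 4.4 t → 2.1.2.3. Scheduled 5%. Maristan agreement on 2.1: not wholly obtained. → 5%.
Line D: motorcycle → 2.2; hybrid → 2.2.2; g.v.w. 2.5 t → 2.2.2.1. Scheduled 37%. Cassovia agreement on 2.2.2: RVC ≥ 45% → 9% available; Cassovia agreement on 2.2: RVC < 50%; preferential 9%. → 9%.
Sum: 52% + 40% + 5% + 9% = 106%.

106%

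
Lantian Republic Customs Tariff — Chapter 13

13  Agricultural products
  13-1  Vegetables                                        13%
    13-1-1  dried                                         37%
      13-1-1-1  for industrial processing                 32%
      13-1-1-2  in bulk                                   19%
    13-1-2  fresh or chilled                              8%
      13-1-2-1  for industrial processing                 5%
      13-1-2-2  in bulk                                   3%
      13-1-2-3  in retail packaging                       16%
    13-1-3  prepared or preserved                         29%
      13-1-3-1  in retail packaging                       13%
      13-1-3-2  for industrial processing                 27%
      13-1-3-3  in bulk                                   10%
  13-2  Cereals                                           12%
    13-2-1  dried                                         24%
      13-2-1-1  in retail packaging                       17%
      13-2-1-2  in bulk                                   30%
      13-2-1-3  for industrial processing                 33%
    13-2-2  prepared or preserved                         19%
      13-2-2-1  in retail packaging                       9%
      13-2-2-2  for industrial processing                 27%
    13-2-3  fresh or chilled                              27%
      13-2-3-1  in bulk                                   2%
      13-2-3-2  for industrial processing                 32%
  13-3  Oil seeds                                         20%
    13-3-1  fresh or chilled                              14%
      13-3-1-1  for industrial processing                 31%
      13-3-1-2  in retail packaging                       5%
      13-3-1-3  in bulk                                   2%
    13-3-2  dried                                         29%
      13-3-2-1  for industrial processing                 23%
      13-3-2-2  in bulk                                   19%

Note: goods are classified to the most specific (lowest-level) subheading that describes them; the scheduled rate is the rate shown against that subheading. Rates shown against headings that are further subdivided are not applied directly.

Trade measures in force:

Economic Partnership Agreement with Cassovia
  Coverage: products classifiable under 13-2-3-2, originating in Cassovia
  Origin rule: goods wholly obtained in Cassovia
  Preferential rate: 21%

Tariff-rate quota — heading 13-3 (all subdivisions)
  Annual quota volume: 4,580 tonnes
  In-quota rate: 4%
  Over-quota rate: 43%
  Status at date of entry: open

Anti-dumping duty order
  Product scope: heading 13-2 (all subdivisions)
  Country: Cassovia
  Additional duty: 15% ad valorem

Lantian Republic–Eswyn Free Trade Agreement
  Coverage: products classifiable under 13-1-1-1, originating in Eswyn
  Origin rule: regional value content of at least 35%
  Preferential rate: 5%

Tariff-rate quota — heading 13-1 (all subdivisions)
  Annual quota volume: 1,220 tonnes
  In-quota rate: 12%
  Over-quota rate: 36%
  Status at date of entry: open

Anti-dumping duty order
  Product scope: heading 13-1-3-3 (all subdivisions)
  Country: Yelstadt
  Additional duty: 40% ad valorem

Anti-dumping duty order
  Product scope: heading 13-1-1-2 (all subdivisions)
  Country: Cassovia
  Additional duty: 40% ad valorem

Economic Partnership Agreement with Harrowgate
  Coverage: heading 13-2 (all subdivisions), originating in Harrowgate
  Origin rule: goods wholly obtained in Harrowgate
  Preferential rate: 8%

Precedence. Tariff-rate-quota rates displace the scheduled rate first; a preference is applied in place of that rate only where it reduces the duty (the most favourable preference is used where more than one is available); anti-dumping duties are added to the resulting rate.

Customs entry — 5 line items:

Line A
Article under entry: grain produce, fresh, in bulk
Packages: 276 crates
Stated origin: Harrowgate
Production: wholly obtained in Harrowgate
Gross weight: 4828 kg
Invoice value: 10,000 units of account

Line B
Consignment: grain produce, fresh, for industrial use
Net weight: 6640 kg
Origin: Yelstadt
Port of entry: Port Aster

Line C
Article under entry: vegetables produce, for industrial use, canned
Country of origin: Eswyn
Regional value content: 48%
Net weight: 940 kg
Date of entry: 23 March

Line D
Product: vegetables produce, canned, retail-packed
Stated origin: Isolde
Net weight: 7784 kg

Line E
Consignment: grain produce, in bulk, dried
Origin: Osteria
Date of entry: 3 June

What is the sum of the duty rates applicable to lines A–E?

88%

Line A: grain → 13-2; fresh → 13-2-3; in bulk → 13-2-3-1. Scheduled 2%. Harrowgate agreement on 13-2: wholly obtained → 8% available; preference 8% not lower than 2% → no reduction. → 2%.
Line B: grain → 13-2; fresh → 13-2-3; for industrial use → 13-2-3-2. Scheduled 32%. No special measure applies. → 32%.
Line C: vegetables → 13-1; canned → 13-1-3; for industrial use → 13-1-3-2. Scheduled 27%. quota on 13-1 open → in-quota 12%; Eswyn agreement on 13-1-1-1: 13-1-3-2 not covered. → 12%.
Line D: vegetables → 13-1; canned → 13-1-3; retail-packed → 13-1-3-1. Scheduled 13%. quota on 13-1 open → in-quota 12%. → 12%.
Line E: grain → 13-2; dried → 13-2-1; in bulk → 13-2-1-2. Scheduled 30%. No special measure applies. → 30%.
Sum: 2% + 32% + 12% + 12% + 30% = 88%.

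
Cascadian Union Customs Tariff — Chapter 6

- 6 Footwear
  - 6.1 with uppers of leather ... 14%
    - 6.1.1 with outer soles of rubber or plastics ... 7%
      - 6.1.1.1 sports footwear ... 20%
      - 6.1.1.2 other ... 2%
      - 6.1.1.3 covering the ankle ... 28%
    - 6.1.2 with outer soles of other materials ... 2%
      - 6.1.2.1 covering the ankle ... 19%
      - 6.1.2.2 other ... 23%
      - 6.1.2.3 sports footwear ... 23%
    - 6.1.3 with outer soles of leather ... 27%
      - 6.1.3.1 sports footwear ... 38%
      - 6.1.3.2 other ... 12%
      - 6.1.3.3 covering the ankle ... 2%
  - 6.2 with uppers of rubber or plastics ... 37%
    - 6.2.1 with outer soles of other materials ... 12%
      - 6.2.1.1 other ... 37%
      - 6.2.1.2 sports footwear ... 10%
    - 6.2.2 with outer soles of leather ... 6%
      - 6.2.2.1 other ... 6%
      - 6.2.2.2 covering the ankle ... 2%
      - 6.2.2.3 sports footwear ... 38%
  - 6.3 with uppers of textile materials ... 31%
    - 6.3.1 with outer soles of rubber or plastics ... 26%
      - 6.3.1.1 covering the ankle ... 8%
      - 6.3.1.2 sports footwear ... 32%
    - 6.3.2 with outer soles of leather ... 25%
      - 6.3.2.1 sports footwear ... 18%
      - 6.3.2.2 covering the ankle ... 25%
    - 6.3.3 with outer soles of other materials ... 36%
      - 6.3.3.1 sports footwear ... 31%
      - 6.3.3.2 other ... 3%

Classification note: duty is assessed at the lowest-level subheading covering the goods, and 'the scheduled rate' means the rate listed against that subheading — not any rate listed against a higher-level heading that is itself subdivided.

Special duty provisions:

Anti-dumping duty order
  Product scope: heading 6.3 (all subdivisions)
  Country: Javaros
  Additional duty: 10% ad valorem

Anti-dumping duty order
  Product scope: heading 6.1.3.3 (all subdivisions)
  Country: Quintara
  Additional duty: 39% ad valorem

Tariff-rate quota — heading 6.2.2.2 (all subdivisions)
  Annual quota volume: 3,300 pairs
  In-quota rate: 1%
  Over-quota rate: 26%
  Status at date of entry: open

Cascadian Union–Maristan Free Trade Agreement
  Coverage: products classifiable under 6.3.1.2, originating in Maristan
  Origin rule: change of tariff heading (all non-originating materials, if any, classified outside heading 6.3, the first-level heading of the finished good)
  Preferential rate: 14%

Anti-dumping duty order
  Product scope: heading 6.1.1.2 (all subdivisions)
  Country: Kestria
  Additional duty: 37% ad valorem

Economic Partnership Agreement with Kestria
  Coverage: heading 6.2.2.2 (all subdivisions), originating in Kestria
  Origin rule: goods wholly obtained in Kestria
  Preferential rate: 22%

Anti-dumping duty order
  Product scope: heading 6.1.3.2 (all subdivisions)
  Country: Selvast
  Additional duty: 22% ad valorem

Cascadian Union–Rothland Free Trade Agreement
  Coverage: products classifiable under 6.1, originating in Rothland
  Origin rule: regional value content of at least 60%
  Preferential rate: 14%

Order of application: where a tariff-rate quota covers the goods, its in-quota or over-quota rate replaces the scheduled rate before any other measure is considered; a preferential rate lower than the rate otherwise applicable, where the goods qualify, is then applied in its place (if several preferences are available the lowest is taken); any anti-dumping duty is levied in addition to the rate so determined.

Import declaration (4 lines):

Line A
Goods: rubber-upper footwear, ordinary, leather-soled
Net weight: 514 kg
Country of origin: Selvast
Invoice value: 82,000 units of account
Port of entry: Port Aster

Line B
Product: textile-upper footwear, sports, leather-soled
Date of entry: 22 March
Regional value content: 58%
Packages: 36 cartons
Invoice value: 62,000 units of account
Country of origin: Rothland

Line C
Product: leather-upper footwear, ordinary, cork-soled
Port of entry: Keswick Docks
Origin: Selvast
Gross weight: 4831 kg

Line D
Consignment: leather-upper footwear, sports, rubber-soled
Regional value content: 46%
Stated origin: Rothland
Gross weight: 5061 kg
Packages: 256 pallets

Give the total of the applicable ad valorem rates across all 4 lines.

67%

Line A: rubber-upper → 6.2; leather-soled → 6.2.2; ordinary → 6.2.2.1. Scheduled 6%. No special measure applies. → 6%.
Line B: textile-upper → 6.3; leather-soled → 6.3.2; sports → 6.3.2.1. Scheduled 18%. Rothland agreement on 6.1: 6.3.2.1 not covered. → 18%.
Line C: leather-upper → 6.1; cork-soled → 6.1.2; ordinary → 6.1.2.2. Scheduled 23%. No special measure applies. → 23%.
Line D: leather-upper → 6.1; rubber-soled → 6.1.1; sports → 6.1.1.1. Scheduled 20%. Rothland agreement on 6.1: RVC < 60%. → 20%.
Sum: 6% + 18% + 23% + 20% = 67%.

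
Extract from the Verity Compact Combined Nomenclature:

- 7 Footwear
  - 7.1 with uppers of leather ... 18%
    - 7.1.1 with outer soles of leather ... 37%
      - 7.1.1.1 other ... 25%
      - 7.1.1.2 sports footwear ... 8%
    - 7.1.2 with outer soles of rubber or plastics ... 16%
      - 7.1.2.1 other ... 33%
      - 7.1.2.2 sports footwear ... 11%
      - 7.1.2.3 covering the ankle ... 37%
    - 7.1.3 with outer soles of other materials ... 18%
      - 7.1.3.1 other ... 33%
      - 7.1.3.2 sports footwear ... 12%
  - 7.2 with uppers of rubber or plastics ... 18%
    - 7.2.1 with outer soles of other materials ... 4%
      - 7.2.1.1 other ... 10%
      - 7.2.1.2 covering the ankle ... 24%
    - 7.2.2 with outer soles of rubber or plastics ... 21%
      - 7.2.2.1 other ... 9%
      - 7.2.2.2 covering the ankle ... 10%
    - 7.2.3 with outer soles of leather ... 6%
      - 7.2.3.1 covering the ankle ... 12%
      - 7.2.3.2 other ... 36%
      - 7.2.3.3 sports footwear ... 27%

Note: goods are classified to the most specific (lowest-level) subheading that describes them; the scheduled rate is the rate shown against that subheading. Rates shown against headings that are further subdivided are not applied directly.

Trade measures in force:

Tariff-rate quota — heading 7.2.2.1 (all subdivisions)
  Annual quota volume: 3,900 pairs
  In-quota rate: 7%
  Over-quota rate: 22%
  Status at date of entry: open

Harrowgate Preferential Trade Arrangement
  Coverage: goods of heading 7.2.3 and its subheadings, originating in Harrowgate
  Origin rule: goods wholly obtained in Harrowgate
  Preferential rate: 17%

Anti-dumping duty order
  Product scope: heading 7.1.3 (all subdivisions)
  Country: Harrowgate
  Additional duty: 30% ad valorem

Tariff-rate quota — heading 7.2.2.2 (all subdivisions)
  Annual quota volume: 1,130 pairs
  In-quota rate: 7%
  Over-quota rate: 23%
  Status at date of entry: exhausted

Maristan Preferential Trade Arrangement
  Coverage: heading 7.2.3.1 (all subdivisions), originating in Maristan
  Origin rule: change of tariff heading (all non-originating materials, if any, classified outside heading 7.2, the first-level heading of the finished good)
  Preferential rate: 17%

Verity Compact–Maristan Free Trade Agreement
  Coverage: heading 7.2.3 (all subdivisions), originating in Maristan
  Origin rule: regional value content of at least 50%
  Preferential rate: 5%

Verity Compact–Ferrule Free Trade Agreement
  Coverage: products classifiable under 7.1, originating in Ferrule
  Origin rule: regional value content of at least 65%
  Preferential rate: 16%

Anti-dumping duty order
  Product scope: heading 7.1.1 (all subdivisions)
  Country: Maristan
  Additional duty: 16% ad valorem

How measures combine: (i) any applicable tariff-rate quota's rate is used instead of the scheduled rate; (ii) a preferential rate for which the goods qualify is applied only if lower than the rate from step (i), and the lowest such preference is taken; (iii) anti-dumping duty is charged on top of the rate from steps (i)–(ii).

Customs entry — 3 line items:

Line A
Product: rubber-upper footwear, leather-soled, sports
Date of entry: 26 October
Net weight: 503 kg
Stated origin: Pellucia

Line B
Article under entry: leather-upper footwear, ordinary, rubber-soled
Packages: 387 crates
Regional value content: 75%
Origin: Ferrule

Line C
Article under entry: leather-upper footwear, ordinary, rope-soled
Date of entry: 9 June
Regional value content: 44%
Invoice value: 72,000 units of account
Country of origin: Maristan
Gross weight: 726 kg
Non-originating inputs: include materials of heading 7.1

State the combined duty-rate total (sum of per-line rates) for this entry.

Line A: rubber-upper → 7.2; leather-soled → 7.2.3; sports → 7.2.3.3. Scheduled 27%. No special measure applies. → 27%.
Line B: leather-upper → 7.1; rubber-soled → 7.1.2; ordinary → 7.1.2.1. Scheduled 33%. Ferrule agreement on 7.1: RVC ≥ 65% → 16% available; preferential 16%. → 16%.
Line C: leather-upper → 7.1; rope-soled → 7.1.3; ordinary → 7.1.3.1. Scheduled 33%. Maristan agreement on 7.2.3.1: 7.1.3.1 not covered; Maristan agreement on 7.2.3: 7.1.3.1 not covered. → 33%.
Sum: 27% + 16% + 33% = 76%.

76%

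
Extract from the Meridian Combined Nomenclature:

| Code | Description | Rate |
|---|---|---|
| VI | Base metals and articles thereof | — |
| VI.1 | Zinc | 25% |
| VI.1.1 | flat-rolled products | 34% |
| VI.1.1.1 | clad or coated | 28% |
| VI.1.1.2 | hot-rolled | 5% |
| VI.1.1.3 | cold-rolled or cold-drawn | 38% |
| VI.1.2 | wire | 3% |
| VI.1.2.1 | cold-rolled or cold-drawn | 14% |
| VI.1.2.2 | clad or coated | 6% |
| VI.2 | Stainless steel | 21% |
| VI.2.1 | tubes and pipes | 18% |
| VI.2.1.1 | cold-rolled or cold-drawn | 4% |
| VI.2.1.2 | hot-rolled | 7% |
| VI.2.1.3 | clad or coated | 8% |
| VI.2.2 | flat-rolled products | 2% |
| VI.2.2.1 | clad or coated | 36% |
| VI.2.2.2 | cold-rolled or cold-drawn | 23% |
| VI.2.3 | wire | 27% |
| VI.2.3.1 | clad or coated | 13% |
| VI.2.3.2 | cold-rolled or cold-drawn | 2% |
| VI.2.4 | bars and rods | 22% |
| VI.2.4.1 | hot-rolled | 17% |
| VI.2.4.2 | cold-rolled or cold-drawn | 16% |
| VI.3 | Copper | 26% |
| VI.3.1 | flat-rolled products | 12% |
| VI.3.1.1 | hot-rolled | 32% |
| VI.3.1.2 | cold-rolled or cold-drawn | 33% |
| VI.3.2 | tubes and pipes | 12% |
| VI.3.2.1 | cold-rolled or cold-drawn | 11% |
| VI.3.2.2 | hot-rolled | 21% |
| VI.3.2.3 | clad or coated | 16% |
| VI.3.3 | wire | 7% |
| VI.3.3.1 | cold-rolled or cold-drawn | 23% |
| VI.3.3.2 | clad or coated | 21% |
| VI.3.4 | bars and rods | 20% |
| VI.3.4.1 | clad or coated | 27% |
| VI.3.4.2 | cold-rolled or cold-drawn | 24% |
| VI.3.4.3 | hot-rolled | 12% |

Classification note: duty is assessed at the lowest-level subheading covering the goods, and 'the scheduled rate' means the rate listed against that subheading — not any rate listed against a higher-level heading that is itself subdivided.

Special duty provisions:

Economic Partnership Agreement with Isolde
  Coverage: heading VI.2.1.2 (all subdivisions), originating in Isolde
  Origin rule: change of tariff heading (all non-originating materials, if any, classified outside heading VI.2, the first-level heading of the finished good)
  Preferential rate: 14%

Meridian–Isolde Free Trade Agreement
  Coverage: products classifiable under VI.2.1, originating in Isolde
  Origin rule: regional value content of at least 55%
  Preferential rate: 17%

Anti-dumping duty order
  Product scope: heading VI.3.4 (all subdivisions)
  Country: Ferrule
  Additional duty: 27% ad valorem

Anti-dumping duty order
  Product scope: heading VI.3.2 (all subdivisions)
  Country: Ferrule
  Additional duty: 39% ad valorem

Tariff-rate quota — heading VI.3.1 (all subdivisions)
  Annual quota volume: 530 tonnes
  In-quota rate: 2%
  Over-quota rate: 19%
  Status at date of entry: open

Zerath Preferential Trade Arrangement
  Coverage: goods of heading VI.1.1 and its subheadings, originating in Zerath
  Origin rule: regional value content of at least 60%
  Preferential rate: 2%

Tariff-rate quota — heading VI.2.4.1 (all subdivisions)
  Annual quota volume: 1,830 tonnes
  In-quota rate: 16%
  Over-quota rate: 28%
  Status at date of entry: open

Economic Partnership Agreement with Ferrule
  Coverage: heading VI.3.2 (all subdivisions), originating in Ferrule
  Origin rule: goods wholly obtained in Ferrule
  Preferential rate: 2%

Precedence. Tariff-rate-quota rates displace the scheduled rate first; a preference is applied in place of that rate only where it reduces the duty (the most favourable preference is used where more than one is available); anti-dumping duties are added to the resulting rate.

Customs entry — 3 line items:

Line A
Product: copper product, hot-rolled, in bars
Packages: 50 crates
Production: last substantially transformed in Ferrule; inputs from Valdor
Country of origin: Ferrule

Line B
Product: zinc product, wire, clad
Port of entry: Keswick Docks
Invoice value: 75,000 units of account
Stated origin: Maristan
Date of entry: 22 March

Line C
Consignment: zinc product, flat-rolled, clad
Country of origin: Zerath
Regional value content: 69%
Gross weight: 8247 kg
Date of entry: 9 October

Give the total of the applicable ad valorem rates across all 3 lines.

47%

Line A: copper → VI.3; in bars → VI.3.4; hot-rolled → VI.3.4.3. Scheduled 12%. Ferrule agreement on VI.3.2: VI.3.4.3 not covered; anti-dumping (Ferrule, VI.3.4): +27%; total 12% + 27% = 39%. → 39%.
Line B: zinc → VI.1; wire → VI.1.2; clad → VI.1.2.2. Scheduled 6%. No special measure applies. → 6%.
Line C: zinc → VI.1; flat-rolled → VI.1.1; clad → VI.1.1.1. Scheduled 28%. Zerath agreement on VI.1.1: RVC ≥ 60% → 2% available; preferential 2%. → 2%.
Sum: 39% + 6% + 2% = 47%.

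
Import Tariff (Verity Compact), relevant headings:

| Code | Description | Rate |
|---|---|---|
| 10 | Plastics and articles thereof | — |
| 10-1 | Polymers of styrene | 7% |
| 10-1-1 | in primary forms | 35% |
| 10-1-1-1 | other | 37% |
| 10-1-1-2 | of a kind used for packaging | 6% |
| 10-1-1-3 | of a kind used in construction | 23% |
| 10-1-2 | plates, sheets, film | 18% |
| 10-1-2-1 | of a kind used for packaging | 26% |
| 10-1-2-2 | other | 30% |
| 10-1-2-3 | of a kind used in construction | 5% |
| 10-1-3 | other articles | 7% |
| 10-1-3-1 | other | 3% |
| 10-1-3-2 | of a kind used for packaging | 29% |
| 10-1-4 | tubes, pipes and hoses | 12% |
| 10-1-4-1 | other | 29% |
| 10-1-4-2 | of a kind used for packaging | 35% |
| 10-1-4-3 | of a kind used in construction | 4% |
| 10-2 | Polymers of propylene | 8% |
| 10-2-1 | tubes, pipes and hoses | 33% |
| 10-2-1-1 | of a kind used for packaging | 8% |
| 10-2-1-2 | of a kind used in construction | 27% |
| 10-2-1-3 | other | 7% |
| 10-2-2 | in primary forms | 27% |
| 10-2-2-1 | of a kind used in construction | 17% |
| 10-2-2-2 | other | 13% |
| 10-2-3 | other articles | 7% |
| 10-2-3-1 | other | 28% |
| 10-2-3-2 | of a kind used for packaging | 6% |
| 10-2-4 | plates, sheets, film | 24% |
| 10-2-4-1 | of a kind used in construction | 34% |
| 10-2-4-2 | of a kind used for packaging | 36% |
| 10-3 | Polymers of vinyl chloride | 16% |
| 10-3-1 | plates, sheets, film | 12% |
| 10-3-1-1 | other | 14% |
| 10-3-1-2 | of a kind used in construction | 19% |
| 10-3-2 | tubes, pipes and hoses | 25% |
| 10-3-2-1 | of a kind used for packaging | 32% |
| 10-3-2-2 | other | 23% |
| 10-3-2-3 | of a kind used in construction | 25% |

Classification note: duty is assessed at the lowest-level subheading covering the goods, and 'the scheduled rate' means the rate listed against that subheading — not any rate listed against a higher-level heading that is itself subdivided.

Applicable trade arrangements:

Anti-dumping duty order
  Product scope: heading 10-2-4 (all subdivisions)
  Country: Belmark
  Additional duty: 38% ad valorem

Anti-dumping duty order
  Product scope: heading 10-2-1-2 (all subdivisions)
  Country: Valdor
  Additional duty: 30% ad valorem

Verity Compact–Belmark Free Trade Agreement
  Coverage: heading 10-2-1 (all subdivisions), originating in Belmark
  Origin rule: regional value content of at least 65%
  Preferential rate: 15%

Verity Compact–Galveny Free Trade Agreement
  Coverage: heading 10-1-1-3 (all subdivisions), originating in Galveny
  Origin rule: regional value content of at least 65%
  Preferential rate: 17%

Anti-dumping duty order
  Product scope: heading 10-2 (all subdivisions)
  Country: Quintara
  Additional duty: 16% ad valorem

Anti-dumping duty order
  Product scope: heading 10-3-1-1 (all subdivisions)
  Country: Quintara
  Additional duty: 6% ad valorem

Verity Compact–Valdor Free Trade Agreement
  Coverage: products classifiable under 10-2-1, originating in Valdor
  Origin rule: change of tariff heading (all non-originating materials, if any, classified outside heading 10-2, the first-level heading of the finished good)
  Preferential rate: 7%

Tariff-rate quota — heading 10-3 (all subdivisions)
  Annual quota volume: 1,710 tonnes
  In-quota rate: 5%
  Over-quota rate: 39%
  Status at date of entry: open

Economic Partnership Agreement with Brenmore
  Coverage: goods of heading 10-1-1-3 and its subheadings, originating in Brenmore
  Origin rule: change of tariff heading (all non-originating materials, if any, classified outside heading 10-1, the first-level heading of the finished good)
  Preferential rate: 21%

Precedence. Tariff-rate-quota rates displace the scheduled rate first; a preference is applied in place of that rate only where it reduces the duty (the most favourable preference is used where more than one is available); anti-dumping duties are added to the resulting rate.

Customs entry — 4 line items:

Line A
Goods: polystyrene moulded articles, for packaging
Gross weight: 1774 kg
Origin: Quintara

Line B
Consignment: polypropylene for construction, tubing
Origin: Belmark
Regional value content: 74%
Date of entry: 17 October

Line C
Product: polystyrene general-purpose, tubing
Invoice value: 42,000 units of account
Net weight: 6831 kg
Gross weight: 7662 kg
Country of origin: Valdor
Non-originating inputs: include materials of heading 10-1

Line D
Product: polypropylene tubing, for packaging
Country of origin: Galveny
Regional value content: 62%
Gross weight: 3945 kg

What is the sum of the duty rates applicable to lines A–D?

Line A: polystyrene → 10-1; moulded articles → 10-1-3; for packaging → 10-1-3-2. Scheduled 29%. No special measure applies. → 29%.
Line B: polypropylene → 10-2; tubing → 10-2-1; for construction → 10-2-1-2. Scheduled 27%. Belmark agreement on 10-2-1: RVC ≥ 65% → 15% available; preferential 15%. → 15%.
Line C: polystyrene → 10-1; tubing → 10-1-4; general-purpose → 10-1-4-1. Scheduled 29%. Valdor agreement on 10-2-1: 10-1-4-1 not covered. → 29%.
Line D: polypropylene → 10-2; tubing → 10-2-1; for packaging → 10-2-1-1. Scheduled 8%. Galveny agreement on 10-1-1-3: 10-2-1-1 not covered. → 8%.
Sum: 29% + 15% + 29% + 8% = 81%.

81%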